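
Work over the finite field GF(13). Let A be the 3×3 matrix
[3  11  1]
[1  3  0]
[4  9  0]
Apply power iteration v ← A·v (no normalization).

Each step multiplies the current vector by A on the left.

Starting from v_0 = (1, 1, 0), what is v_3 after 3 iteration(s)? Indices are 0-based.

v_0 = (1, 1, 0).
v_1 = A·v_0 = (1, 4, 0).
v_2 = A·v_1 = (8, 0, 1).
v_3 = A·v_2 = (12, 8, 6).

v_3 = (12, 8, 6)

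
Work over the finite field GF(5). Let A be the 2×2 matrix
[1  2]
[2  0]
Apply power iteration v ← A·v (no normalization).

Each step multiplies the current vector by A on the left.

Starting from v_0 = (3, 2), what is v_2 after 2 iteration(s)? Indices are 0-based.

v_2 = (4, 4)

v_0 = (3, 2).
v_1 = A·v_0 = (2, 1).
v_2 = A·v_1 = (4, 4).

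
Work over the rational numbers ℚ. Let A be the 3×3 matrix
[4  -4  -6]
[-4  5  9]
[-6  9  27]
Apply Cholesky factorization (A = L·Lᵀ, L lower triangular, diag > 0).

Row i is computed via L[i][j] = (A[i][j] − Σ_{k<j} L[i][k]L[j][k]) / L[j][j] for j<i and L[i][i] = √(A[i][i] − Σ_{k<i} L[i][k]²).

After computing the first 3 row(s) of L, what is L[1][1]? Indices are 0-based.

Step 1: L[0][0] = √(4) = 2.
  L[1][0] = (-4) / L[0][0] = -2.
Step 2: L[1][1] = √(1) = 1.
  L[2][0] = (-6) / L[0][0] = -3.
  L[2][1] = (3) / L[1][1] = 3.
Step 3: L[2][2] = √(9) = 3.

L[1][1] = 1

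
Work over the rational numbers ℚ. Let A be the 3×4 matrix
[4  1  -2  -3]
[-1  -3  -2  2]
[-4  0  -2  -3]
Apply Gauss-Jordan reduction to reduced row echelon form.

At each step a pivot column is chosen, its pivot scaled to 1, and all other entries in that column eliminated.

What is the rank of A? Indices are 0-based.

rank = 3

[1] R0 /= 4  ⇒  (1, 1/4, -1/2, -3/4)
     R1 -= -1·R0  ⇒  (0, -11/4, -5/2, 5/4)
     R2 -= -4·R0  ⇒  (0, 1, -4, -6)
[2] R1 /= -11/4  ⇒  (0, 1, 10/11, -5/11)
     R0 -= 1/4·R1  ⇒  (1, 0, -8/11, -7/11)
     R2 -= 1·R1  ⇒  (0, 0, -54/11, -61/11)
[3] R2 /= -54/11  ⇒  (0, 0, 1, 61/54)
     R0 -= -8/11·R2  ⇒  (1, 0, 0, 5/27)
     R1 -= 10/11·R2  ⇒  (0, 1, 0, -40/27)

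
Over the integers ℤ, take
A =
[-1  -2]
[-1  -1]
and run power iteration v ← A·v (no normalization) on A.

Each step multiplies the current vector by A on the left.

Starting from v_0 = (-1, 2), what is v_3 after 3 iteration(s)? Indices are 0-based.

v_3 = (-13, -9)

v_0 = (-1, 2).
v_1 = A·v_0 = (-3, -1).
v_2 = A·v_1 = (5, 4).
v_3 = A·v_2 = (-13, -9).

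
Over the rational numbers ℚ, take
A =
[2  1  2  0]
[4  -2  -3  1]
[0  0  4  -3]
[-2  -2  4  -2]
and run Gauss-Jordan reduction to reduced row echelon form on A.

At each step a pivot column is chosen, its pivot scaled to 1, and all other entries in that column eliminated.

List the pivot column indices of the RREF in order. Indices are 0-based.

step 1: normalize row 0 (÷2) = (1, 1/2, 1, 0)
  row 1: subtract 4×row0 = (0, -4, -7, 1)
  row 3: subtract -2×row0 = (0, -1, 6, -2)
step 2: normalize row 1 (÷-4) = (0, 1, 7/4, -1/4)
  row 0: subtract 1/2×row1 = (1, 0, 1/8, 1/8)
  row 3: subtract -1×row1 = (0, 0, 31/4, -9/4)
step 3: normalize row 2 (÷4) = (0, 0, 1, -3/4)
  row 0: subtract 1/8×row2 = (1, 0, 0, 7/32)
  row 1: subtract 7/4×row2 = (0, 1, 0, 17/16)
  row 3: subtract 31/4×row2 = (0, 0, 0, 57/16)
step 4: normalize row 3 (÷57/16) = (0, 0, 0, 1)
  row 0: subtract 7/32×row3 = (1, 0, 0, 0)
  row 1: subtract 17/16×row3 = (0, 1, 0, 0)
  row 2: subtract -3/4×row3 = (0, 0, 1, 0)

pivot columns: 0, 1, 2, 3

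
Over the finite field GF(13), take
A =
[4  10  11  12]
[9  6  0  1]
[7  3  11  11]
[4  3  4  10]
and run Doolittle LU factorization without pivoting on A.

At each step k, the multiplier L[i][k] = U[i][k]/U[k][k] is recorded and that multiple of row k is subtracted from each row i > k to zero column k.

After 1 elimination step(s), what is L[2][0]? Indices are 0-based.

Step 1: pivot at (0,0) is 4.
  row1 ← row1 − (12)·row0  ⇒  L[1][0]=12, U row1=(0, 3, 11, 0)
  row2 ← row2 − (5)·row0  ⇒  L[2][0]=5, U row2=(0, 5, 8, 3)
  row3 ← row3 − (1)·row0  ⇒  L[3][0]=1, U row3=(0, 6, 6, 11)

L[2][0] = 5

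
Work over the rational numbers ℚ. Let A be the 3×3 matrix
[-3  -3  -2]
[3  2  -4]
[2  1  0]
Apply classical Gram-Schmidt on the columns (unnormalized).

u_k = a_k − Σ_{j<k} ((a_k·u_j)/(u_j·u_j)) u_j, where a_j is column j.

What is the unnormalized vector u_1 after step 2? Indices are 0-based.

Step 1: u_0 = a_0 = (-3, 3, 2).
Step 2: u_1 = a_1 − (17/22)·u_0 = (-15/22, -7/22, -6/11).

u_1 = (-15/22, -7/22, -6/11)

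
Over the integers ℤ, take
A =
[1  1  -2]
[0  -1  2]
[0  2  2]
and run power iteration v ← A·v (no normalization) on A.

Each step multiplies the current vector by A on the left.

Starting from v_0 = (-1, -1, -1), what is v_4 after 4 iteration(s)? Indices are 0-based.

v_0 = (-1, -1, -1).
v_1 = A·v_0 = (0, -1, -4).
v_2 = A·v_1 = (7, -7, -10).
v_3 = A·v_2 = (20, -13, -34).
v_4 = A·v_3 = (75, -55, -94).

v_4 = (75, -55, -94)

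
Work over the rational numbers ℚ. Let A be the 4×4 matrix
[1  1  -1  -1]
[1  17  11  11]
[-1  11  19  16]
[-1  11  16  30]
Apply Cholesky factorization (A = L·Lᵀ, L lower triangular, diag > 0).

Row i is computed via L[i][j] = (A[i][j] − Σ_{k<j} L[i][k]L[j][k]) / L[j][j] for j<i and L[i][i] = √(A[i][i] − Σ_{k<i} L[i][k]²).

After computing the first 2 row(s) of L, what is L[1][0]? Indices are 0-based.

Step 1: L[0][0] = √(1) = 1.
  L[1][0] = (1) / L[0][0] = 1.
Step 2: L[1][1] = √(16) = 4.

L[1][0] = 1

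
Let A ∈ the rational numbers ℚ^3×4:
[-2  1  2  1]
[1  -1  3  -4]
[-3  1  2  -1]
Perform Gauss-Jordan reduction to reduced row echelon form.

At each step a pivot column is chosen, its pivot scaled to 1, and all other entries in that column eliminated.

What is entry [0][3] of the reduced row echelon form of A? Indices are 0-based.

M[0][3] = 2

[1] R0 /= -2  ⇒  (1, -1/2, -1, -1/2)
     R1 -= 1·R0  ⇒  (0, -1/2, 4, -7/2)
     R2 -= -3·R0  ⇒  (0, -1/2, -1, -5/2)
[2] R1 /= -1/2  ⇒  (0, 1, -8, 7)
     R0 -= -1/2·R1  ⇒  (1, 0, -5, 3)
     R2 -= -1/2·R1  ⇒  (0, 0, -5, 1)
[3] R2 /= -5  ⇒  (0, 0, 1, -1/5)
     R0 -= -5·R2  ⇒  (1, 0, 0, 2)
     R1 -= -8·R2  ⇒  (0, 1, 0, 27/5)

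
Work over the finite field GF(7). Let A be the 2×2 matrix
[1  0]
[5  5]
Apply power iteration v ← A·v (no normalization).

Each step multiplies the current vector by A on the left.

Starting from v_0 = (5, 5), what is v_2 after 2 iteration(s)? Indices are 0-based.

v_0 = (5, 5).
v_1 = A·v_0 = (5, 1).
v_2 = A·v_1 = (5, 2).

v_2 = (5, 2)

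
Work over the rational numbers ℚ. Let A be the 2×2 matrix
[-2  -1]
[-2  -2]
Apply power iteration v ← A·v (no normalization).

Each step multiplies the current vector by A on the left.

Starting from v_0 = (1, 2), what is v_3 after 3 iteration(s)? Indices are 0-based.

v_0 = (1, 2).
v_1 = A·v_0 = (-4, -6).
v_2 = A·v_1 = (14, 20).
v_3 = A·v_2 = (-48, -68).

v_3 = (-48, -68)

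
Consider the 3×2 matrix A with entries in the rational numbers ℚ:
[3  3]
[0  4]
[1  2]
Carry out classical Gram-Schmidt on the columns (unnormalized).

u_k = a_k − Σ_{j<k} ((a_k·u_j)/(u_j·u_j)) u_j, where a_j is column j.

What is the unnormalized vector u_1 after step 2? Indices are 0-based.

Step 1: u_0 = a_0 = (3, 0, 1).
Step 2: u_1 = a_1 − (11/10)·u_0 = (-3/10, 4, 9/10).

u_1 = (-3/10, 4, 9/10)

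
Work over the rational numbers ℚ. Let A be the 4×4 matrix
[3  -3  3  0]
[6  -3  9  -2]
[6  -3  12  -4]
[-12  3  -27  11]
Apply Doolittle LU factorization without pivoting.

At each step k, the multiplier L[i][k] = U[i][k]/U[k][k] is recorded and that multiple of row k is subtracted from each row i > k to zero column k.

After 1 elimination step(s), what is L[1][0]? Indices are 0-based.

k=0: U[0][0]=3
  eliminate (1,0): mult=2, new row 1: (0, 3, 3, -2); set L[1][0]=2
  eliminate (2,0): mult=2, new row 2: (0, 3, 6, -4); set L[2][0]=2
  eliminate (3,0): mult=-4, new row 3: (0, -9, -15, 11); set L[3][0]=-4

L[1][0] = 2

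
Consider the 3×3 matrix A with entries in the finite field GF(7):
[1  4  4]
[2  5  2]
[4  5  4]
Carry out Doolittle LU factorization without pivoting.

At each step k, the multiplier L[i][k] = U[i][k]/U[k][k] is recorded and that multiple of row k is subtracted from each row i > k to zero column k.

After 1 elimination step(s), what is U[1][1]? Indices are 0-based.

Step 1: pivot at (0,0) is 1.
  row1 ← row1 − (2)·row0  ⇒  L[1][0]=2, U row1=(0, 4, 1)
  row2 ← row2 − (4)·row0  ⇒  L[2][0]=4, U row2=(0, 3, 2)

U[1][1] = 4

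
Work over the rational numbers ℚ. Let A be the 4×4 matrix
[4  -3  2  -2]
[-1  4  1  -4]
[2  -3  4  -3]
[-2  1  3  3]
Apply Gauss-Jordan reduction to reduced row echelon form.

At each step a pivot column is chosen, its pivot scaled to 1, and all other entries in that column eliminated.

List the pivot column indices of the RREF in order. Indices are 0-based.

pivot(0,0)=4: scale R0 → (1, -3/4, 1/2, -1/2)
  clear (1,0): R1 −= (-1)R0 → (0, 13/4, 3/2, -9/2)
  clear (2,0): R2 −= (2)R0 → (0, -3/2, 3, -2)
  clear (3,0): R3 −= (-2)R0 → (0, -1/2, 4, 2)
pivot(1,1)=13/4: scale R1 → (0, 1, 6/13, -18/13)
  clear (0,1): R0 −= (-3/4)R1 → (1, 0, 11/13, -20/13)
  clear (2,1): R2 −= (-3/2)R1 → (0, 0, 48/13, -53/13)
  clear (3,1): R3 −= (-1/2)R1 → (0, 0, 55/13, 17/13)
pivot(2,2)=48/13: scale R2 → (0, 0, 1, -53/48)
  clear (0,2): R0 −= (11/13)R2 → (1, 0, 0, -29/48)
  clear (1,2): R1 −= (6/13)R2 → (0, 1, 0, -7/8)
  clear (3,2): R3 −= (55/13)R2 → (0, 0, 0, 287/48)
pivot(3,3)=287/48: scale R3 → (0, 0, 0, 1)
  clear (0,3): R0 −= (-29/48)R3 → (1, 0, 0, 0)
  clear (1,3): R1 −= (-7/8)R3 → (0, 1, 0, 0)
  clear (2,3): R2 −= (-53/48)R3 → (0, 0, 1, 0)

pivot columns: 0, 1, 2, 3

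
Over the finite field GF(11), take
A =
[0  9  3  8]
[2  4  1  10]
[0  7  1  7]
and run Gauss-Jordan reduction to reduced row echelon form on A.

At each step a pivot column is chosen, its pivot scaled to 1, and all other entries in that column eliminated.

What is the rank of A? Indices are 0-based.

step 1: exchange rows 0,1
step 1: normalize row 0 (÷2) = (1, 2, 6, 5)
step 2: normalize row 1 (÷9) = (0, 1, 4, 7)
  row 0: subtract 2×row1 = (1, 0, 9, 2)
  row 2: subtract 7×row1 = (0, 0, 6, 2)
step 3: normalize row 2 (÷6) = (0, 0, 1, 4)
  row 0: subtract 9×row2 = (1, 0, 0, 10)
  row 1: subtract 4×row2 = (0, 1, 0, 2)

rank = 3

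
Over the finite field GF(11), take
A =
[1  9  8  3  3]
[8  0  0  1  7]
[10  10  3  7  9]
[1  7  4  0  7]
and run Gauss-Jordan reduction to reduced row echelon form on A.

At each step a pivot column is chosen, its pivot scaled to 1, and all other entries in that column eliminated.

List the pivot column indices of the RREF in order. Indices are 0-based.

step 1: normalize row 0 (÷1) = (1, 9, 8, 3, 3)
  row 1: subtract 8×row0 = (0, 5, 2, 10, 5)
  row 2: subtract 10×row0 = (0, 8, 0, 10, 1)
  row 3: subtract 1×row0 = (0, 9, 7, 8, 4)
step 2: normalize row 1 (÷5) = (0, 1, 7, 2, 1)
  row 0: subtract 9×row1 = (1, 0, 0, 7, 5)
  row 2: subtract 8×row1 = (0, 0, 10, 5, 4)
  row 3: subtract 9×row1 = (0, 0, 10, 1, 6)
step 3: normalize row 2 (÷10) = (0, 0, 1, 6, 7)
  row 1: subtract 7×row2 = (0, 1, 0, 4, 7)
  row 3: subtract 10×row2 = (0, 0, 0, 7, 2)
step 4: normalize row 3 (÷7) = (0, 0, 0, 1, 5)
  row 0: subtract 7×row3 = (1, 0, 0, 0, 3)
  row 1: subtract 4×row3 = (0, 1, 0, 0, 9)
  row 2: subtract 6×row3 = (0, 0, 1, 0, 10)

pivot columns: 0, 1, 2, 3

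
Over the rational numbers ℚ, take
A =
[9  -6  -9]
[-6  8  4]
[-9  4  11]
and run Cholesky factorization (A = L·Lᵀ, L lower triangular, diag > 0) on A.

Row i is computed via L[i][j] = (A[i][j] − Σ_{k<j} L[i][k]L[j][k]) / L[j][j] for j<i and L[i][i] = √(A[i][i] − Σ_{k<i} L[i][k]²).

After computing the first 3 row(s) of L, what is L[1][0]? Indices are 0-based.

Step 1: L[0][0] = √(9) = 3.
  L[1][0] = (-6) / L[0][0] = -2.
Step 2: L[1][1] = √(4) = 2.
  L[2][0] = (-9) / L[0][0] = -3.
  L[2][1] = (-2) / L[1][1] = -1.
Step 3: L[2][2] = √(1) = 1.

L[1][0] = -2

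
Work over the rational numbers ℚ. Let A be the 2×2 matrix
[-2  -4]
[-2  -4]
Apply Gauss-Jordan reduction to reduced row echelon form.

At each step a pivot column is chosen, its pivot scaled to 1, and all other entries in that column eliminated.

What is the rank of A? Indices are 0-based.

step 1: normalize row 0 (÷-2) = (1, 2)
  row 1: subtract -2×row0 = (0, 0)
skip col 1 (zero from row 1)

rank = 1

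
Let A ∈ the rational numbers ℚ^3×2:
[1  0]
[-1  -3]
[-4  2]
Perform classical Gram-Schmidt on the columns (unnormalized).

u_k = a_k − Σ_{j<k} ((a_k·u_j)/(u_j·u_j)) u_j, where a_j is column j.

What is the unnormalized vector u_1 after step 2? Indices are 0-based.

Step 1: u_0 = a_0 = (1, -1, -4).
Step 2: u_1 = a_1 − (-5/18)·u_0 = (5/18, -59/18, 8/9).

u_1 = (5/18, -59/18, 8/9)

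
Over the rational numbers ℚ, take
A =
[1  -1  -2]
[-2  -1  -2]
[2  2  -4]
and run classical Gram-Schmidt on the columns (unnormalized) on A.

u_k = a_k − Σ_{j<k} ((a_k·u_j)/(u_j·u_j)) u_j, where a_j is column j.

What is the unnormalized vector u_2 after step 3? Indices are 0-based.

u_2 = (-48/29, -96/29, -72/29)

Step 1: u_0 = a_0 = (1, -2, 2).
Step 2: u_1 = a_1 − (5/9)·u_0 = (-14/9, 1/9, 8/9).
Step 3: u_2 = a_2 − (-2/3)·u_0 − (-6/29)·u_1 = (-48/29, -96/29, -72/29).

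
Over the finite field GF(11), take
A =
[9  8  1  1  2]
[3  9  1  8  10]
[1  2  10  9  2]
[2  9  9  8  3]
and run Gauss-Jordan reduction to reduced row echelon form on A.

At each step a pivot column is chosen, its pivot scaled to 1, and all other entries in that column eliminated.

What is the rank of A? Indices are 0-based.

pivot(0,0)=9: scale R0 → (1, 7, 5, 5, 10)
  clear (1,0): R1 −= (3)R0 → (0, 10, 8, 4, 2)
  clear (2,0): R2 −= (1)R0 → (0, 6, 5, 4, 3)
  clear (3,0): R3 −= (2)R0 → (0, 6, 10, 9, 5)
pivot(1,1)=10: scale R1 → (0, 1, 3, 7, 9)
  clear (0,1): R0 −= (7)R1 → (1, 0, 6, 0, 2)
  clear (2,1): R2 −= (6)R1 → (0, 0, 9, 6, 4)
  clear (3,1): R3 −= (6)R1 → (0, 0, 3, 0, 6)
pivot(2,2)=9: scale R2 → (0, 0, 1, 8, 9)
  clear (0,2): R0 −= (6)R2 → (1, 0, 0, 7, 3)
  clear (1,2): R1 −= (3)R2 → (0, 1, 0, 5, 4)
  clear (3,2): R3 −= (3)R2 → (0, 0, 0, 9, 1)
pivot(3,3)=9: scale R3 → (0, 0, 0, 1, 5)
  clear (0,3): R0 −= (7)R3 → (1, 0, 0, 0, 1)
  clear (1,3): R1 −= (5)R3 → (0, 1, 0, 0, 1)
  clear (2,3): R2 −= (8)R3 → (0, 0, 1, 0, 2)

rank = 4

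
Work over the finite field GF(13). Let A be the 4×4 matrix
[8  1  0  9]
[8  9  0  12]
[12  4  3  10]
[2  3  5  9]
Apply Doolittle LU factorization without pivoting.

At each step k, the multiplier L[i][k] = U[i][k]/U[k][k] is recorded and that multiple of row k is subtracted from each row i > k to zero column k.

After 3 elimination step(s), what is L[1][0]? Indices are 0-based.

L[1][0] = 1

[col 0] pivot 8
  R1 -= 1*R0 → (0, 8, 0, 3)  (L[1][0] := 1)
  R2 -= 8*R0 → (0, 9, 3, 3)  (L[2][0] := 8)
  R3 -= 10*R0 → (0, 6, 5, 10)  (L[3][0] := 10)
[col 1] pivot 8
  R2 -= 6*R1 → (0, 0, 3, 11)  (L[2][1] := 6)
  R3 -= 4*R1 → (0, 0, 5, 11)  (L[3][1] := 4)
[col 2] pivot 3
  R3 -= 6*R2 → (0, 0, 0, 10)  (L[3][2] := 6)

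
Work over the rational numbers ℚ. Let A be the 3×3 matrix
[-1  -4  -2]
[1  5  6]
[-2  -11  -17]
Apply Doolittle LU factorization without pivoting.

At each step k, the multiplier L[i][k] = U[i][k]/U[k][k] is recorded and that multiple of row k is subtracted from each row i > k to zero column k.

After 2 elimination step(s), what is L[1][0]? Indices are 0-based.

L[1][0] = -1

[col 0] pivot -1
  R1 -= -1*R0 → (0, 1, 4)  (L[1][0] := -1)
  R2 -= 2*R0 → (0, -3, -13)  (L[2][0] := 2)
[col 1] pivot 1
  R2 -= -3*R1 → (0, 0, -1)  (L[2][1] := -3)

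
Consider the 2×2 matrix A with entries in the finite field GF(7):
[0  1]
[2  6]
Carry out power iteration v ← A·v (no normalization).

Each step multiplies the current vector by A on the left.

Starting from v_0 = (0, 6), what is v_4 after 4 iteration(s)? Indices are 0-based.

v_4 = (5, 3)

v_0 = (0, 6).
v_1 = A·v_0 = (6, 1).
v_2 = A·v_1 = (1, 4).
v_3 = A·v_2 = (4, 5).
v_4 = A·v_3 = (5, 3).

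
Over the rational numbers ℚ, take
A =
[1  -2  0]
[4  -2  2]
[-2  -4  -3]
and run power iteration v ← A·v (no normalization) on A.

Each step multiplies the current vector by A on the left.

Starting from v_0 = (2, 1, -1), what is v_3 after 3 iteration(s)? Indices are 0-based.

v_0 = (2, 1, -1).
v_1 = A·v_0 = (0, 4, -5).
v_2 = A·v_1 = (-8, -18, -1).
v_3 = A·v_2 = (28, 2, 91).

v_3 = (28, 2, 91)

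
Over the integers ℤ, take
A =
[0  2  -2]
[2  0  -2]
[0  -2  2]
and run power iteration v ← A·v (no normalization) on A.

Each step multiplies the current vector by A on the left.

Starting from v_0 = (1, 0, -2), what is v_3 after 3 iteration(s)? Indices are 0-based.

v_0 = (1, 0, -2).
v_1 = A·v_0 = (4, 6, -4).
v_2 = A·v_1 = (20, 16, -20).
v_3 = A·v_2 = (72, 80, -72).

v_3 = (72, 80, -72)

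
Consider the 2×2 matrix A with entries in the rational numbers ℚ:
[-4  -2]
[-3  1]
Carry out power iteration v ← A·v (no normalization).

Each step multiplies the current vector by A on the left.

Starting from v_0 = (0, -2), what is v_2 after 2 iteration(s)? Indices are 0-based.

v_0 = (0, -2).
v_1 = A·v_0 = (4, -2).
v_2 = A·v_1 = (-12, -14).

v_2 = (-12, -14)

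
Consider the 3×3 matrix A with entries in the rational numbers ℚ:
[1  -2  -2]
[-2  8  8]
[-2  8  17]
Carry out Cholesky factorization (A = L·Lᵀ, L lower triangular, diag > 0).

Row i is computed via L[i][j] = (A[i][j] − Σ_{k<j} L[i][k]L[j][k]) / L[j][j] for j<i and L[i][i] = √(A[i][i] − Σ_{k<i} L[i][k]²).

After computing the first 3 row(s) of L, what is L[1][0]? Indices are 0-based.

Step 1: L[0][0] = √(1) = 1.
  L[1][0] = (-2) / L[0][0] = -2.
Step 2: L[1][1] = √(4) = 2.
  L[2][0] = (-2) / L[0][0] = -2.
  L[2][1] = (4) / L[1][1] = 2.
Step 3: L[2][2] = √(9) = 3.

L[1][0] = -2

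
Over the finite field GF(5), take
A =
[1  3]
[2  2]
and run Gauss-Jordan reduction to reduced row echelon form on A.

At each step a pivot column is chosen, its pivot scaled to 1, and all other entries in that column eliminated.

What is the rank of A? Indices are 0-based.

rank = 2

pivot(0,0)=1: scale R0 → (1, 3)
  clear (1,0): R1 −= (2)R0 → (0, 1)
pivot(1,1)=1: scale R1 → (0, 1)
  clear (0,1): R0 −= (3)R1 → (1, 0)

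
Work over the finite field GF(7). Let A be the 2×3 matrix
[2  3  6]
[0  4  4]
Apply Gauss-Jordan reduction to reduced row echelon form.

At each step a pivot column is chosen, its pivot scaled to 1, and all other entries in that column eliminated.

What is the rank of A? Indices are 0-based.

step 1: normalize row 0 (÷2) = (1, 5, 3)
step 2: normalize row 1 (÷4) = (0, 1, 1)
  row 0: subtract 5×row1 = (1, 0, 5)

rank = 2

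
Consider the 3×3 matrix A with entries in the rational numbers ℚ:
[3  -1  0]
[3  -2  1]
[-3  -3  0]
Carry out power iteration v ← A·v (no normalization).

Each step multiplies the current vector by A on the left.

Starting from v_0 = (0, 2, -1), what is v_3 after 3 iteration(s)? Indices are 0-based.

v_3 = (-1, 22, 9)

v_0 = (0, 2, -1).
v_1 = A·v_0 = (-2, -5, -6).
v_2 = A·v_1 = (-1, -2, 21).
v_3 = A·v_2 = (-1, 22, 9).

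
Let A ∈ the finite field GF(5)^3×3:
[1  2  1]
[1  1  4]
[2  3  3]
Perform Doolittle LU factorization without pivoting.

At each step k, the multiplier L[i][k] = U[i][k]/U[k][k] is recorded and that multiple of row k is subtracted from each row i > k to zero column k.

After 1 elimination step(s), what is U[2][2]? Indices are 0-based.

Step 1: pivot at (0,0) is 1.
  row1 ← row1 − (1)·row0  ⇒  L[1][0]=1, U row1=(0, 4, 3)
  row2 ← row2 − (2)·row0  ⇒  L[2][0]=2, U row2=(0, 4, 1)

U[2][2] = 1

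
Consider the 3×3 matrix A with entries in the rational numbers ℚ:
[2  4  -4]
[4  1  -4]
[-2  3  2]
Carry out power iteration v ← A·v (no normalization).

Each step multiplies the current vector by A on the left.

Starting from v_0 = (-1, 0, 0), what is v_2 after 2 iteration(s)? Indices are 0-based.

v_2 = (-28, -20, -4)

v_0 = (-1, 0, 0).
v_1 = A·v_0 = (-2, -4, 2).
v_2 = A·v_1 = (-28, -20, -4).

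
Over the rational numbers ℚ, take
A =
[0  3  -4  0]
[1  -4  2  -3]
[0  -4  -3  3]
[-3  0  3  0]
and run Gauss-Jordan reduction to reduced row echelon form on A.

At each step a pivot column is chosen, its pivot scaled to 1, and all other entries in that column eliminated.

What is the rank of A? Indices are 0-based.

pivot(0,0): swap R0↔R1
pivot(0,0)=1: scale R0 → (1, -4, 2, -3)
  clear (3,0): R3 −= (-3)R0 → (0, -12, 9, -9)
pivot(1,1)=3: scale R1 → (0, 1, -4/3, 0)
  clear (0,1): R0 −= (-4)R1 → (1, 0, -10/3, -3)
  clear (2,1): R2 −= (-4)R1 → (0, 0, -25/3, 3)
  clear (3,1): R3 −= (-12)R1 → (0, 0, -7, -9)
pivot(2,2)=-25/3: scale R2 → (0, 0, 1, -9/25)
  clear (0,2): R0 −= (-10/3)R2 → (1, 0, 0, -21/5)
  clear (1,2): R1 −= (-4/3)R2 → (0, 1, 0, -12/25)
  clear (3,2): R3 −= (-7)R2 → (0, 0, 0, -288/25)
pivot(3,3)=-288/25: scale R3 → (0, 0, 0, 1)
  clear (0,3): R0 −= (-21/5)R3 → (1, 0, 0, 0)
  clear (1,3): R1 −= (-12/25)R3 → (0, 1, 0, 0)
  clear (2,3): R2 −= (-9/25)R3 → (0, 0, 1, 0)

rank = 4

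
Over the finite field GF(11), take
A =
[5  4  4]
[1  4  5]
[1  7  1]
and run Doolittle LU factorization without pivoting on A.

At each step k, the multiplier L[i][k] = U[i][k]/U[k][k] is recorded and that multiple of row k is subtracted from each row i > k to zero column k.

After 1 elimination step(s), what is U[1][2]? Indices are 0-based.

U[1][2] = 2

k=0: U[0][0]=5
  eliminate (1,0): mult=9, new row 1: (0, 1, 2); set L[1][0]=9
  eliminate (2,0): mult=9, new row 2: (0, 4, 9); set L[2][0]=9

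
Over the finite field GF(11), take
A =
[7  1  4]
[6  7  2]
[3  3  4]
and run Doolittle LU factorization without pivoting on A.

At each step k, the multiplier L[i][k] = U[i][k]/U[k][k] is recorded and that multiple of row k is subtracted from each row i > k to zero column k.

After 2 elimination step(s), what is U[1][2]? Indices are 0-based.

U[1][2] = 8

Step 1: pivot at (0,0) is 7.
  row1 ← row1 − (4)·row0  ⇒  L[1][0]=4, U row1=(0, 3, 8)
  row2 ← row2 − (2)·row0  ⇒  L[2][0]=2, U row2=(0, 1, 7)
Step 2: pivot at (1,1) is 3.
  row2 ← row2 − (4)·row1  ⇒  L[2][1]=4, U row2=(0, 0, 8)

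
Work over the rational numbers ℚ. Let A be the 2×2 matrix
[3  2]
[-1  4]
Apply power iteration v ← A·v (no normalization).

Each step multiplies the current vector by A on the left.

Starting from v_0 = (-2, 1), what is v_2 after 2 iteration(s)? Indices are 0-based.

v_0 = (-2, 1).
v_1 = A·v_0 = (-4, 6).
v_2 = A·v_1 = (0, 28).

v_2 = (0, 28)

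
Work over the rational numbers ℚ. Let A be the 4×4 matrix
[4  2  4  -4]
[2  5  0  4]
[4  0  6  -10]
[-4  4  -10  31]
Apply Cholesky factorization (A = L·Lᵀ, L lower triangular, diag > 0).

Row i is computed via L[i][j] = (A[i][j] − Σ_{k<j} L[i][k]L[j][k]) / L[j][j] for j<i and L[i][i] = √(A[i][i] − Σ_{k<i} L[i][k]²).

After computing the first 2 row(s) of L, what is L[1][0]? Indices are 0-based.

Step 1: L[0][0] = √(4) = 2.
  L[1][0] = (2) / L[0][0] = 1.
Step 2: L[1][1] = √(4) = 2.

L[1][0] = 1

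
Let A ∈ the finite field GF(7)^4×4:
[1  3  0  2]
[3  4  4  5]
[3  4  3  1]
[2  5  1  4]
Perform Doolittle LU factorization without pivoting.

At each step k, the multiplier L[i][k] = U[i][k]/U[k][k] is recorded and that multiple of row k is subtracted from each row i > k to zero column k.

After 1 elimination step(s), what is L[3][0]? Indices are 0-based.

k=0: U[0][0]=1
  eliminate (1,0): mult=3, new row 1: (0, 2, 4, 6); set L[1][0]=3
  eliminate (2,0): mult=3, new row 2: (0, 2, 3, 2); set L[2][0]=3
  eliminate (3,0): mult=2, new row 3: (0, 6, 1, 0); set L[3][0]=2

L[3][0] = 2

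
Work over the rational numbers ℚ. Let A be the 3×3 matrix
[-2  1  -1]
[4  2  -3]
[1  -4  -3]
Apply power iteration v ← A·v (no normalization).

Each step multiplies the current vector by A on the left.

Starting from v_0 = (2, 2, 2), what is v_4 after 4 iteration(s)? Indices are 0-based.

v_4 = (326, 554, -226)

v_0 = (2, 2, 2).
v_1 = A·v_0 = (-4, 6, -12).
v_2 = A·v_1 = (26, 32, 8).
v_3 = A·v_2 = (-28, 144, -126).
v_4 = A·v_3 = (326, 554, -226).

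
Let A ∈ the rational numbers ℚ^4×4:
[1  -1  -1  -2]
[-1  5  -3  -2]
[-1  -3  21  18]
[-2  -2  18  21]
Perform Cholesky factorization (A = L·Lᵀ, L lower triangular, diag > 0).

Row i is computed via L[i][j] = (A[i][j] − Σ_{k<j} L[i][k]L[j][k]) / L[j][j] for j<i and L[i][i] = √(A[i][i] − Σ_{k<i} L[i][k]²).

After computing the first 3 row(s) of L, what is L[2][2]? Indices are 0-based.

Step 1: L[0][0] = √(1) = 1.
  L[1][0] = (-1) / L[0][0] = -1.
Step 2: L[1][1] = √(4) = 2.
  L[2][0] = (-1) / L[0][0] = -1.
  L[2][1] = (-4) / L[1][1] = -2.
Step 3: L[2][2] = √(16) = 4.

L[2][2] = 4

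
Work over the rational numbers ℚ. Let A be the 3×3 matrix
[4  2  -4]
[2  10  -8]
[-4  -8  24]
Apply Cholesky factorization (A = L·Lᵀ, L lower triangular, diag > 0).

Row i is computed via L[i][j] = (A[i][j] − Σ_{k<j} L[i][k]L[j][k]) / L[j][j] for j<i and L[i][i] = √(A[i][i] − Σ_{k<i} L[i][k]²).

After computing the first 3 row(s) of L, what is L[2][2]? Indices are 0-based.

L[2][2] = 4

Step 1: L[0][0] = √(4) = 2.
  L[1][0] = (2) / L[0][0] = 1.
Step 2: L[1][1] = √(9) = 3.
  L[2][0] = (-4) / L[0][0] = -2.
  L[2][1] = (-6) / L[1][1] = -2.
Step 3: L[2][2] = √(16) = 4.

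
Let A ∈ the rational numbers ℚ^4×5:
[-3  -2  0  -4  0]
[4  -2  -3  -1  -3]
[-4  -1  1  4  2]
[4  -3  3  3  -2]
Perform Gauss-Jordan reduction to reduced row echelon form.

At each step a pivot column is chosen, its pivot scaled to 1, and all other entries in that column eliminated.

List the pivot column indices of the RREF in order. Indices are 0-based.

pivot(0,0)=-3: scale R0 → (1, 2/3, 0, 4/3, 0)
  clear (1,0): R1 −= (4)R0 → (0, -14/3, -3, -19/3, -3)
  clear (2,0): R2 −= (-4)R0 → (0, 5/3, 1, 28/3, 2)
  clear (3,0): R3 −= (4)R0 → (0, -17/3, 3, -7/3, -2)
pivot(1,1)=-14/3: scale R1 → (0, 1, 9/14, 19/14, 9/14)
  clear (0,1): R0 −= (2/3)R1 → (1, 0, -3/7, 3/7, -3/7)
  clear (2,1): R2 −= (5/3)R1 → (0, 0, -1/14, 99/14, 13/14)
  clear (3,1): R3 −= (-17/3)R1 → (0, 0, 93/14, 75/14, 23/14)
pivot(2,2)=-1/14: scale R2 → (0, 0, 1, -99, -13)
  clear (0,2): R0 −= (-3/7)R2 → (1, 0, 0, -42, -6)
  clear (1,2): R1 −= (9/14)R2 → (0, 1, 0, 65, 9)
  clear (3,2): R3 −= (93/14)R2 → (0, 0, 0, 663, 88)
pivot(3,3)=663: scale R3 → (0, 0, 0, 1, 88/663)
  clear (0,3): R0 −= (-42)R3 → (1, 0, 0, 0, -94/221)
  clear (1,3): R1 −= (65)R3 → (0, 1, 0, 0, 19/51)
  clear (2,3): R2 −= (-99)R3 → (0, 0, 1, 0, 31/221)

pivot columns: 0, 1, 2, 3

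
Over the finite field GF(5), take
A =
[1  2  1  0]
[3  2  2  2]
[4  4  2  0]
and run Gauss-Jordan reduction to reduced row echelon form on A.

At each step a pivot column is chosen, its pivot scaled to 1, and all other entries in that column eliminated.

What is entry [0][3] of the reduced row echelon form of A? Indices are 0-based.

[1] R0 /= 1  ⇒  (1, 2, 1, 0)
     R1 -= 3·R0  ⇒  (0, 1, 4, 2)
     R2 -= 4·R0  ⇒  (0, 1, 3, 0)
[2] R1 /= 1  ⇒  (0, 1, 4, 2)
     R0 -= 2·R1  ⇒  (1, 0, 3, 1)
     R2 -= 1·R1  ⇒  (0, 0, 4, 3)
[3] R2 /= 4  ⇒  (0, 0, 1, 2)
     R0 -= 3·R2  ⇒  (1, 0, 0, 0)
     R1 -= 4·R2  ⇒  (0, 1, 0, 4)

M[0][3] = 0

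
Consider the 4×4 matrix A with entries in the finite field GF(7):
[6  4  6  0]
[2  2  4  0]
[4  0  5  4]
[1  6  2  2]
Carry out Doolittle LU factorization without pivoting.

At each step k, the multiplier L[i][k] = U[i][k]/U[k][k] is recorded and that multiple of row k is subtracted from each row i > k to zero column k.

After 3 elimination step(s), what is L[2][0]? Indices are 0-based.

[col 0] pivot 6
  R1 -= 5*R0 → (0, 3, 2, 0)  (L[1][0] := 5)
  R2 -= 3*R0 → (0, 2, 1, 4)  (L[2][0] := 3)
  R3 -= 6*R0 → (0, 3, 1, 2)  (L[3][0] := 6)
[col 1] pivot 3
  R2 -= 3*R1 → (0, 0, 2, 4)  (L[2][1] := 3)
  R3 -= 1*R1 → (0, 0, 6, 2)  (L[3][1] := 1)
[col 2] pivot 2
  R3 -= 3*R2 → (0, 0, 0, 4)  (L[3][2] := 3)

L[2][0] = 3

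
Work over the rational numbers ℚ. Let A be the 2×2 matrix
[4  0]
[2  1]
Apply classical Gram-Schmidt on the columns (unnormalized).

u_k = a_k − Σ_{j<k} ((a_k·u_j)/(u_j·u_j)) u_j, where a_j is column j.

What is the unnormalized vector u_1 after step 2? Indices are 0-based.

Step 1: u_0 = a_0 = (4, 2).
Step 2: u_1 = a_1 − (1/10)·u_0 = (-2/5, 4/5).

u_1 = (-2/5, 4/5)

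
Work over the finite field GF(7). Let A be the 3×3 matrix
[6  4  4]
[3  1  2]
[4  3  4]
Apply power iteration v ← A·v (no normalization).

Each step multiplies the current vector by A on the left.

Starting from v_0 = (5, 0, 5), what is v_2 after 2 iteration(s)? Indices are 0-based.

v_2 = (0, 3, 1)

v_0 = (5, 0, 5).
v_1 = A·v_0 = (1, 4, 5).
v_2 = A·v_1 = (0, 3, 1).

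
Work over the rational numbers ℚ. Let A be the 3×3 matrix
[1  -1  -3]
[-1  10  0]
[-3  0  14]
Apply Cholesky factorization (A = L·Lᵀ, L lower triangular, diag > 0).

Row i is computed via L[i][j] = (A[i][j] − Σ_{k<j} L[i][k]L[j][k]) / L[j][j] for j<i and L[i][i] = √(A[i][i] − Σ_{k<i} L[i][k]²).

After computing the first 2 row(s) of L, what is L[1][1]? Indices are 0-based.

L[1][1] = 3

Step 1: L[0][0] = √(1) = 1.
  L[1][0] = (-1) / L[0][0] = -1.
Step 2: L[1][1] = √(9) = 3.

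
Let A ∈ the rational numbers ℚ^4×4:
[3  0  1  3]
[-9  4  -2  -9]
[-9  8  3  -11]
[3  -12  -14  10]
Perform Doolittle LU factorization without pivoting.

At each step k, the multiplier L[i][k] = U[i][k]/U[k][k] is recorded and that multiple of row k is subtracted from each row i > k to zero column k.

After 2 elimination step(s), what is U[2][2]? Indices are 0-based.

k=0: U[0][0]=3
  eliminate (1,0): mult=-3, new row 1: (0, 4, 1, 0); set L[1][0]=-3
  eliminate (2,0): mult=-3, new row 2: (0, 8, 6, -2); set L[2][0]=-3
  eliminate (3,0): mult=1, new row 3: (0, -12, -15, 7); set L[3][0]=1
k=1: U[1][1]=4
  eliminate (2,1): mult=2, new row 2: (0, 0, 4, -2); set L[2][1]=2
  eliminate (3,1): mult=-3, new row 3: (0, 0, -12, 7); set L[3][1]=-3

U[2][2] = 4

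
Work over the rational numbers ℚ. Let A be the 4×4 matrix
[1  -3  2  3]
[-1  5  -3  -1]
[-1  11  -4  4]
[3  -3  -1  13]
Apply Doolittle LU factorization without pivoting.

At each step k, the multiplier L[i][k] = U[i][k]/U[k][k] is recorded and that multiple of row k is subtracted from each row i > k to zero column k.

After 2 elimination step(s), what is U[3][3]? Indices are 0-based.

k=0: U[0][0]=1
  eliminate (1,0): mult=-1, new row 1: (0, 2, -1, 2); set L[1][0]=-1
  eliminate (2,0): mult=-1, new row 2: (0, 8, -2, 7); set L[2][0]=-1
  eliminate (3,0): mult=3, new row 3: (0, 6, -7, 4); set L[3][0]=3
k=1: U[1][1]=2
  eliminate (2,1): mult=4, new row 2: (0, 0, 2, -1); set L[2][1]=4
  eliminate (3,1): mult=3, new row 3: (0, 0, -4, -2); set L[3][1]=3

U[3][3] = -2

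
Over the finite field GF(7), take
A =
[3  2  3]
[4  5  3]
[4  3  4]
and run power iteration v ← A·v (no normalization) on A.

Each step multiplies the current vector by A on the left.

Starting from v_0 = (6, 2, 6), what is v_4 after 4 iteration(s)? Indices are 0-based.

v_4 = (5, 2, 5)

v_0 = (6, 2, 6).
v_1 = A·v_0 = (5, 3, 5).
v_2 = A·v_1 = (1, 1, 0).
v_3 = A·v_2 = (5, 2, 0).
v_4 = A·v_3 = (5, 2, 5).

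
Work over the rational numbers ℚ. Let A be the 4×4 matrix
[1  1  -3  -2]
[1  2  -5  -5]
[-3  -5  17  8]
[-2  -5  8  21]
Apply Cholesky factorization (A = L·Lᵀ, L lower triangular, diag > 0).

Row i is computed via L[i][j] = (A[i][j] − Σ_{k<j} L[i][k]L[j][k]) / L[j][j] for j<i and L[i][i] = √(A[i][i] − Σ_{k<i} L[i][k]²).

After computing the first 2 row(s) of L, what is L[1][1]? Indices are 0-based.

Step 1: L[0][0] = √(1) = 1.
  L[1][0] = (1) / L[0][0] = 1.
Step 2: L[1][1] = √(1) = 1.

L[1][1] = 1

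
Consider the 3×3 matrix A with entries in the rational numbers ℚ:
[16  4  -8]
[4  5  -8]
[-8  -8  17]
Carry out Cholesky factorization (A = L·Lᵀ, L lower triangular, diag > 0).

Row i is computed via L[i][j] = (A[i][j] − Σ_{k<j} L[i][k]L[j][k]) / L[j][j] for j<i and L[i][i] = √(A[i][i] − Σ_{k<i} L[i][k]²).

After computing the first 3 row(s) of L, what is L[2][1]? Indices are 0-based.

Step 1: L[0][0] = √(16) = 4.
  L[1][0] = (4) / L[0][0] = 1.
Step 2: L[1][1] = √(4) = 2.
  L[2][0] = (-8) / L[0][0] = -2.
  L[2][1] = (-6) / L[1][1] = -3.
Step 3: L[2][2] = √(4) = 2.

L[2][1] = -3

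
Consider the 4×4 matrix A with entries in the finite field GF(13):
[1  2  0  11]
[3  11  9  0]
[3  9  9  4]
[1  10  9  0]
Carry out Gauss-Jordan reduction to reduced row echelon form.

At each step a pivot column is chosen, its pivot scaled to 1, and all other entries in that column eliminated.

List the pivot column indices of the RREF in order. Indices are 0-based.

pivot(0,0)=1: scale R0 → (1, 2, 0, 11)
  clear (1,0): R1 −= (3)R0 → (0, 5, 9, 6)
  clear (2,0): R2 −= (3)R0 → (0, 3, 9, 10)
  clear (3,0): R3 −= (1)R0 → (0, 8, 9, 2)
pivot(1,1)=5: scale R1 → (0, 1, 7, 9)
  clear (0,1): R0 −= (2)R1 → (1, 0, 12, 6)
  clear (2,1): R2 −= (3)R1 → (0, 0, 1, 9)
  clear (3,1): R3 −= (8)R1 → (0, 0, 5, 8)
pivot(2,2)=1: scale R2 → (0, 0, 1, 9)
  clear (0,2): R0 −= (12)R2 → (1, 0, 0, 2)
  clear (1,2): R1 −= (7)R2 → (0, 1, 0, 11)
  clear (3,2): R3 −= (5)R2 → (0, 0, 0, 2)
pivot(3,3)=2: scale R3 → (0, 0, 0, 1)
  clear (0,3): R0 −= (2)R3 → (1, 0, 0, 0)
  clear (1,3): R1 −= (11)R3 → (0, 1, 0, 0)
  clear (2,3): R2 −= (9)R3 → (0, 0, 1, 0)

pivot columns: 0, 1, 2, 3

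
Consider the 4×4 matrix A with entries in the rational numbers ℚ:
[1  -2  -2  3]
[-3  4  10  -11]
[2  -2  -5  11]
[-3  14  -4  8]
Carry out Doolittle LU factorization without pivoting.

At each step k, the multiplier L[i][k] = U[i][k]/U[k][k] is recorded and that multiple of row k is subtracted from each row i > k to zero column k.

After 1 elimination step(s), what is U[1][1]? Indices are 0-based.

Step 1: pivot at (0,0) is 1.
  row1 ← row1 − (-3)·row0  ⇒  L[1][0]=-3, U row1=(0, -2, 4, -2)
  row2 ← row2 − (2)·row0  ⇒  L[2][0]=2, U row2=(0, 2, -1, 5)
  row3 ← row3 − (-3)·row0  ⇒  L[3][0]=-3, U row3=(0, 8, -10, 17)

U[1][1] = -2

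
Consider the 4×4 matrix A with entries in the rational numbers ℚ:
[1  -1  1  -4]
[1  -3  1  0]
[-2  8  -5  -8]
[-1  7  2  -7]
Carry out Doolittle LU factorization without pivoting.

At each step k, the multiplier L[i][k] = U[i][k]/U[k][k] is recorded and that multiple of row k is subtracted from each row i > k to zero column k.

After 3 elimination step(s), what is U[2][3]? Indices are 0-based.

[col 0] pivot 1
  R1 -= 1*R0 → (0, -2, 0, 4)  (L[1][0] := 1)
  R2 -= -2*R0 → (0, 6, -3, -16)  (L[2][0] := -2)
  R3 -= -1*R0 → (0, 6, 3, -11)  (L[3][0] := -1)
[col 1] pivot -2
  R2 -= -3*R1 → (0, 0, -3, -4)  (L[2][1] := -3)
  R3 -= -3*R1 → (0, 0, 3, 1)  (L[3][1] := -3)
[col 2] pivot -3
  R3 -= -1*R2 → (0, 0, 0, -3)  (L[3][2] := -1)

U[2][3] = -4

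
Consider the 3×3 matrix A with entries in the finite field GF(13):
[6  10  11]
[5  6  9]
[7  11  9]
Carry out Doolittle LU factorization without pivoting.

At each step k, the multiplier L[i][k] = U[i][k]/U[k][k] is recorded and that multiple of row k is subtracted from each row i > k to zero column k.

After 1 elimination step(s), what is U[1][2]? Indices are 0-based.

[col 0] pivot 6
  R1 -= 3*R0 → (0, 2, 2)  (L[1][0] := 3)
  R2 -= 12*R0 → (0, 8, 7)  (L[2][0] := 12)

U[1][2] = 2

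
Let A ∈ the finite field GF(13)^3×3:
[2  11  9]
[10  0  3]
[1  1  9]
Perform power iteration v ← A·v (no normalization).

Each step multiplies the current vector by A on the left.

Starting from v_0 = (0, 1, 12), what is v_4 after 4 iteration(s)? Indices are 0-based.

v_4 = (8, 7, 6)

v_0 = (0, 1, 12).
v_1 = A·v_0 = (2, 10, 5).
v_2 = A·v_1 = (3, 9, 5).
v_3 = A·v_2 = (7, 6, 5).
v_4 = A·v_3 = (8, 7, 6).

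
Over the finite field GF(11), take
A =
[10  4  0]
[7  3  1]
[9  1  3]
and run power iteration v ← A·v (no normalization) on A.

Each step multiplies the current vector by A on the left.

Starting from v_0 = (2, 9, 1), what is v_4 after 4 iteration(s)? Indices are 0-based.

v_4 = (1, 2, 1)

v_0 = (2, 9, 1).
v_1 = A·v_0 = (1, 9, 8).
v_2 = A·v_1 = (2, 9, 9).
v_3 = A·v_2 = (1, 6, 10).
v_4 = A·v_3 = (1, 2, 1).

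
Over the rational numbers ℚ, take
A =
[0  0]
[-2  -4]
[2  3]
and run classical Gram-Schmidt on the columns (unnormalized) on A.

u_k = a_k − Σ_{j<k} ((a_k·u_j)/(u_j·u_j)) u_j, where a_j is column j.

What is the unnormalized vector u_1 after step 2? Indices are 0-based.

u_1 = (0, -1/2, -1/2)

Step 1: u_0 = a_0 = (0, -2, 2).
Step 2: u_1 = a_1 − (7/4)·u_0 = (0, -1/2, -1/2).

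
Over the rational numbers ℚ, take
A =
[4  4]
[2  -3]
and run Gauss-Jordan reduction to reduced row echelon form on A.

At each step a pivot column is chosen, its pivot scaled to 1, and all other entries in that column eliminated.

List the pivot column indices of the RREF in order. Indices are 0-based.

pivot columns: 0, 1

[1] R0 /= 4  ⇒  (1, 1)
     R1 -= 2·R0  ⇒  (0, -5)
[2] R1 /= -5  ⇒  (0, 1)
     R0 -= 1·R1  ⇒  (1, 0)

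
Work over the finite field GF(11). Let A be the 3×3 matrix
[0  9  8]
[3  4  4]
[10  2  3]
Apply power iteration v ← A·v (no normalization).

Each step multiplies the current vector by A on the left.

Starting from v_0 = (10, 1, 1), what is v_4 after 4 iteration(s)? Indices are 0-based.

v_0 = (10, 1, 1).
v_1 = A·v_0 = (6, 5, 6).
v_2 = A·v_1 = (5, 7, 0).
v_3 = A·v_2 = (8, 10, 9).
v_4 = A·v_3 = (8, 1, 6).

v_4 = (8, 1, 6)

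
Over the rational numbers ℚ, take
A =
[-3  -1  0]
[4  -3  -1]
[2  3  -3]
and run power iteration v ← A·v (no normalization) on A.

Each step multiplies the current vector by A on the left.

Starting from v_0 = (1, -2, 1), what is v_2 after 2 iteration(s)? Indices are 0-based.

v_0 = (1, -2, 1).
v_1 = A·v_0 = (-1, 9, -7).
v_2 = A·v_1 = (-6, -24, 46).

v_2 = (-6, -24, 46)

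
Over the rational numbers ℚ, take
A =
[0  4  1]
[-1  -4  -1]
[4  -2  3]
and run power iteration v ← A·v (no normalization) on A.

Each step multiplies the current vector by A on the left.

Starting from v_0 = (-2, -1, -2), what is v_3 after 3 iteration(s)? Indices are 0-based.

v_3 = (-132, 112, -120)

v_0 = (-2, -1, -2).
v_1 = A·v_0 = (-6, 8, -12).
v_2 = A·v_1 = (20, -14, -76).
v_3 = A·v_2 = (-132, 112, -120).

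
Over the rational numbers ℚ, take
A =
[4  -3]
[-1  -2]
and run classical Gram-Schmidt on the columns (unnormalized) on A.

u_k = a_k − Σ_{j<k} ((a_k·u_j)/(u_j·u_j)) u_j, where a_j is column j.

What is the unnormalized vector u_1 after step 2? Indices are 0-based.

u_1 = (-11/17, -44/17)

Step 1: u_0 = a_0 = (4, -1).
Step 2: u_1 = a_1 − (-10/17)·u_0 = (-11/17, -44/17).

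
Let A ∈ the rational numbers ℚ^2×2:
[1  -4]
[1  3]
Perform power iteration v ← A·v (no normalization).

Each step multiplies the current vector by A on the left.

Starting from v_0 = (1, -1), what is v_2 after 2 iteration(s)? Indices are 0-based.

v_2 = (13, -1)

v_0 = (1, -1).
v_1 = A·v_0 = (5, -2).
v_2 = A·v_1 = (13, -1).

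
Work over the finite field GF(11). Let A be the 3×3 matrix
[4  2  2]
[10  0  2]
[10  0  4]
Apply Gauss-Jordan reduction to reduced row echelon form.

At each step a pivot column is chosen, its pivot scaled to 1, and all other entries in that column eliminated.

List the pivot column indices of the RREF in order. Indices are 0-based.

step 1: normalize row 0 (÷4) = (1, 6, 6)
  row 1: subtract 10×row0 = (0, 6, 8)
  row 2: subtract 10×row0 = (0, 6, 10)
step 2: normalize row 1 (÷6) = (0, 1, 5)
  row 0: subtract 6×row1 = (1, 0, 9)
  row 2: subtract 6×row1 = (0, 0, 2)
step 3: normalize row 2 (÷2) = (0, 0, 1)
  row 0: subtract 9×row2 = (1, 0, 0)
  row 1: subtract 5×row2 = (0, 1, 0)

pivot columns: 0, 1, 2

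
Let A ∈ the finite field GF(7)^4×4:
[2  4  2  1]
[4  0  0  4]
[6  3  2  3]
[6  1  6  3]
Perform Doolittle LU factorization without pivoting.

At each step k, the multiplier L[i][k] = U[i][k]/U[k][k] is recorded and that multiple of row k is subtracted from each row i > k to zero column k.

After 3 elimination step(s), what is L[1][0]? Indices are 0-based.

L[1][0] = 2

Step 1: pivot at (0,0) is 2.
  row1 ← row1 − (2)·row0  ⇒  L[1][0]=2, U row1=(0, 6, 3, 2)
  row2 ← row2 − (3)·row0  ⇒  L[2][0]=3, U row2=(0, 5, 3, 0)
  row3 ← row3 − (3)·row0  ⇒  L[3][0]=3, U row3=(0, 3, 0, 0)
Step 2: pivot at (1,1) is 6.
  row2 ← row2 − (2)·row1  ⇒  L[2][1]=2, U row2=(0, 0, 4, 3)
  row3 ← row3 − (4)·row1  ⇒  L[3][1]=4, U row3=(0, 0, 2, 6)
Step 3: pivot at (2,2) is 4.
  row3 ← row3 − (4)·row2  ⇒  L[3][2]=4, U row3=(0, 0, 0, 1)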